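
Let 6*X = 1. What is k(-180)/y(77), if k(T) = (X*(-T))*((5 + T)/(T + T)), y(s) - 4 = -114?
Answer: -35/264 ≈ -0.13258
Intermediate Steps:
X = ⅙ (X = (⅙)*1 = ⅙ ≈ 0.16667)
y(s) = -110 (y(s) = 4 - 114 = -110)
k(T) = -5/12 - T/12 (k(T) = ((-T)/6)*((5 + T)/(T + T)) = (-T/6)*((5 + T)/((2*T))) = (-T/6)*((5 + T)*(1/(2*T))) = (-T/6)*((5 + T)/(2*T)) = -5/12 - T/12)
k(-180)/y(77) = (-5/12 - 1/12*(-180))/(-110) = (-5/12 + 15)*(-1/110) = (175/12)*(-1/110) = -35/264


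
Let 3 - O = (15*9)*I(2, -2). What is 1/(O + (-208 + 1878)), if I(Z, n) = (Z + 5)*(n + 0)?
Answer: 1/3563 ≈ 0.00028066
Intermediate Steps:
I(Z, n) = n*(5 + Z) (I(Z, n) = (5 + Z)*n = n*(5 + Z))
O = 1893 (O = 3 - 15*9*(-2*(5 + 2)) = 3 - 135*(-2*7) = 3 - 135*(-14) = 3 - 1*(-1890) = 3 + 1890 = 1893)
1/(O + (-208 + 1878)) = 1/(1893 + (-208 + 1878)) = 1/(1893 + 1670) = 1/3563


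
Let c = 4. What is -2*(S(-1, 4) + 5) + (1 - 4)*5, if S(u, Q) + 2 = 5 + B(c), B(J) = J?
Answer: -39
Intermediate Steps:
S(u, Q) = 7 (S(u, Q) = -2 + (5 + 4) = -2 + 9 = 7)
-2*(S(-1, 4) + 5) + (1 - 4)*5 = -2*(7 + 5) + (1 - 4)*5 = -2*12 - 3*5 = -24 - 15 = -39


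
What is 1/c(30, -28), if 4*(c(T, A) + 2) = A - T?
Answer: -2/33 ≈ -0.060606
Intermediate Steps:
c(T, A) = -2 - T/4 + A/4 (c(T, A) = -2 + (A - T)/4 = -2 + (-T/4 + A/4) = -2 - T/4 + A/4)
1/c(30, -28) = 1/(-2 - ¼*30 + (¼)*(-28)) = 1/(-2 - 15/2 - 7) = 1/(-33/2) = -2/33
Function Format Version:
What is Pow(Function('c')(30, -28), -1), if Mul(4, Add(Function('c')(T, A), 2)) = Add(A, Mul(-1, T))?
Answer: Rational(-2, 33) ≈ -0.060606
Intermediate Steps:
Function('c')(T, A) = Add(-2, Mul(Rational(-1, 4), T), Mul(Rational(1, 4), A)) (Function('c')(T, A) = Add(-2, Mul(Rational(1, 4), Add(A, Mul(-1, T)))) = Add(-2, Add(Mul(Rational(-1, 4), T), Mul(Rational(1, 4), A))) = Add(-2, Mul(Rational(-1, 4), T), Mul(Rational(1, 4), A)))
Pow(Function('c')(30, -28), -1) = Pow(Add(-2, Mul(Rational(-1, 4), 30), Mul(Rational(1, 4), -28)), -1) = Pow(Add(-2, Rational(-15, 2), -7), -1) = Pow(Rational(-33, 2), -1) = Rational(-2, 33)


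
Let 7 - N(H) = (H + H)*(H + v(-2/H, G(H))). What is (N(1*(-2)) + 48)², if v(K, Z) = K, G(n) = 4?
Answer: 2601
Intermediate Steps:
N(H) = 7 - 2*H*(H - 2/H) (N(H) = 7 - (H + H)*(H - 2/H) = 7 - 2*H*(H - 2/H))
(N(1*(-2)) + 48)² = ((11 - 2*(1*(-2))²) + 48)² = ((11 - 2*(-2)²) + 48)² = ((11 - 2*4) + 48)² = ((11 - 8) + 48)² = (3 + 48)² = 51² = 2601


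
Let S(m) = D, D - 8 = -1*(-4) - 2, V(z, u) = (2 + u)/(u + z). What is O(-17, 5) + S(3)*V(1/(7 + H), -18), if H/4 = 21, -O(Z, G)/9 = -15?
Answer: 235555/1637 ≈ 143.89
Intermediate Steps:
O(Z, G) = 135 (O(Z, G) = -9*(-15) = 135)
H = 84 (H = 4*21 = 84)
V(z, u) = (2 + u)/(u + z)
D = 10 (D = 8 + (-1*(-4) - 2) = 8 + (4 - 2) = 8 + 2 = 10)
S(m) = 10
O(-17, 5) + S(3)*V(1/(7 + H), -18) = 135 + 10*((2 - 18)/(-18 + 1/(7 + 84))) = 135 + 10*(-16/(-18 + 1/91)) = 135 + 10*(-16/(-1637/91)) = 135 + 10*(-91/1637*(-16)) = 135 + 10*(1456/1637) = 135 + 14560/1637 = 235555/1637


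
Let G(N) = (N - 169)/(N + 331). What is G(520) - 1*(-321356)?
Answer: 273474307/851 ≈ 3.2136e+5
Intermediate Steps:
G(N) = (-169 + N)/(331 + N)
G(520) - 1*(-321356) = (-169 + 520)/(331 + 520) - 1*(-321356) = 351/851 + 321356 = 273474307/851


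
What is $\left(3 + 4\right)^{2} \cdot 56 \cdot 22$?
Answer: $60368$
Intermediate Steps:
$\left(3 + 4\right)^{2} \cdot 56 \cdot 22 = 7^{2} \cdot 56 \cdot 22 = 49 \cdot 56 \cdot 22 = 2744 \cdot 22 = 60368$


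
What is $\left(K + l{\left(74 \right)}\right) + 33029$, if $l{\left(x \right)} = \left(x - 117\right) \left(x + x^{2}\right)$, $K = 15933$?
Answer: $-189688$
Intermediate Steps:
$l{\left(x \right)} = \left(-117 + x\right) \left(x + x^{2}\right)$
$\left(K + l{\left(74 \right)}\right) + 33029 = \left(15933 + 74 \left(-117 + 74^{2} - 8584\right)\right) + 33029 = \left(15933 + 74 \left(-117 + 5476 - 8584\right)\right) + 33029 = \left(15933 + 74 \left(-3225\right)\right) + 33029 = \left(15933 - 238650\right) + 33029 = -222717 + 33029 = -189688$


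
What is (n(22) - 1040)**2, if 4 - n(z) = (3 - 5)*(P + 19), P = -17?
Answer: 1065024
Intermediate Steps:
n(z) = 8 (n(z) = 4 - (3 - 5)*(-17 + 19) = 4 - (-2)*2 = 4 - 1*(-4) = 4 + 4 = 8)
(n(22) - 1040)**2 = (8 - 1040)**2 = (-1032)**2 = 1065024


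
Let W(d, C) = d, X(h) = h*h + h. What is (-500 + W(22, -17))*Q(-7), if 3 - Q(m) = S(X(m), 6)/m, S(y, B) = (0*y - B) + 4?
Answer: -9082/7 ≈ -1297.4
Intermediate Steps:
X(h) = h + h² (X(h) = h² + h = h + h²)
S(y, B) = 4 - B (S(y, B) = (0 - B) + 4 = -B + 4 = 4 - B)
Q(m) = 3 + 2/m (Q(m) = 3 - (4 - 1*6)/m = 3 - (4 - 6)/m = 3 - (-2)/m = 3 + 2/m)
(-500 + W(22, -17))*Q(-7) = (-500 + 22)*(3 + 2/(-7)) = -478*(3 + 2*(-⅐)) = -478*(3 - 2/7) = -478*19/7 = -9082/7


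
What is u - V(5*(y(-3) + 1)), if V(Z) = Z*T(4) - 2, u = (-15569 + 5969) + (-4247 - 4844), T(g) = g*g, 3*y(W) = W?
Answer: -18689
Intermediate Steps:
y(W) = W/3
T(g) = g**2
u = -18691 (u = -9600 - 9091 = -18691)
V(Z) = -2 + 16*Z (V(Z) = Z*4**2 - 2 = Z*16 - 2 = 16*Z - 2 = -2 + 16*Z)
u - V(5*(y(-3) + 1)) = -18691 - (-2 + 16*(5*((1/3)*(-3) + 1))) = -18691 - (-2 + 16*(5*(-1 + 1))) = -18691 - (-2 + 16*(5*0)) = -18691 - (-2 + 16*0) = -18691 - (-2 + 0) = -18691 - 1*(-2) = -18691 + 2 = -18689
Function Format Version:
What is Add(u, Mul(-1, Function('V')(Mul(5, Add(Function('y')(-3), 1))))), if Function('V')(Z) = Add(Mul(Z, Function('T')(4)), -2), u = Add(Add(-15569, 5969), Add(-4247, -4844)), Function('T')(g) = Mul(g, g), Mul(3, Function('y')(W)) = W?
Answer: -18689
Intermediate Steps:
Function('y')(W) = Mul(Rational(1, 3), W)
Function('T')(g) = Pow(g, 2)
u = -18691 (u = Add(-9600, -9091) = -18691)
Function('V')(Z) = Add(-2, Mul(16, Z)) (Function('V')(Z) = Add(Mul(Z, Pow(4, 2)), -2) = Add(Mul(Z, 16), -2) = Add(Mul(16, Z), -2) = Add(-2, Mul(16, Z)))
Add(u, Mul(-1, Function('V')(Mul(5, Add(Function('y')(-3), 1))))) = Add(-18691, Mul(-1, Add(-2, Mul(16, Mul(5, Add(Mul(Rational(1, 3), -3), 1)))))) = Add(-18691, Mul(-1, Add(-2, Mul(16, Mul(5, Add(-1, 1)))))) = Add(-18691, Mul(-1, Add(-2, Mul(16, Mul(5, 0))))) = Add(-18691, Mul(-1, Add(-2, Mul(16, 0)))) = Add(-18691, Mul(-1, Add(-2, 0))) = Add(-18691, Mul(-1, -2)) = Add(-18691, 2) = -18689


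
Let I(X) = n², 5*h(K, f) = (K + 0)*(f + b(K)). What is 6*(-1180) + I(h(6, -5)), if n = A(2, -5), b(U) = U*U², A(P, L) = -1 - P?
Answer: -7071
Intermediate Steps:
b(U) = U³
h(K, f) = K*(f + K³)/5 (h(K, f) = ((K + 0)*(f + K³))/5 = (K*(f + K³))/5 = K*(f + K³)/5)
n = -3 (n = -1 - 1*2 = -1 - 2 = -3)
I(X) = 9 (I(X) = (-3)² = 9)
6*(-1180) + I(h(6, -5)) = 6*(-1180) + 9 = -7080 + 9 = -7071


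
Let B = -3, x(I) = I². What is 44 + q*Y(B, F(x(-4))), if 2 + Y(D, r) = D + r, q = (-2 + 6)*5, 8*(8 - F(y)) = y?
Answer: 64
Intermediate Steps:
F(y) = 8 - y/8
q = 20 (q = 4*5 = 20)
Y(D, r) = -2 + D + r (Y(D, r) = -2 + (D + r) = -2 + D + r)
44 + q*Y(B, F(x(-4))) = 44 + 20*(-2 - 3 + (8 - ⅛*(-4)²)) = 44 + 20*(-2 - 3 + (8 - ⅛*16)) = 44 + 20*(-2 - 3 + (8 - 2)) = 44 + 20*(-2 - 3 + 6) = 44 + 20*1 = 44 + 20 = 64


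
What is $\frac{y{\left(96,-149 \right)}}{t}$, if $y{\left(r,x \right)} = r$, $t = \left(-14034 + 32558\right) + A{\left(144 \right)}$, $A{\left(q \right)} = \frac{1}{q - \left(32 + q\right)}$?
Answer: $\frac{1024}{197589} \approx 0.0051825$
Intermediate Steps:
$A{\left(q \right)} = - \frac{1}{32}$ ($A{\left(q \right)} = \frac{1}{-32} = - \frac{1}{32}$)
$t = \frac{592767}{32}$ ($t = \left(-14034 + 32558\right) - \frac{1}{32} = 18524 - \frac{1}{32} = \frac{592767}{32} \approx 18524.0$)
$\frac{y{\left(96,-149 \right)}}{t} = \frac{96}{\frac{592767}{32}} = 96 \cdot \frac{32}{592767} = \frac{1024}{197589}$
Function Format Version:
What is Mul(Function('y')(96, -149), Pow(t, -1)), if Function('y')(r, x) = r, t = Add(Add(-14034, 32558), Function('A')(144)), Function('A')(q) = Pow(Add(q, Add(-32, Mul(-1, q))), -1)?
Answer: Rational(1024, 197589) ≈ 0.0051825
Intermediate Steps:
Function('A')(q) = Rational(-1, 32) (Function('A')(q) = Pow(-32, -1) = Rational(-1, 32))
t = Rational(592767, 32) (t = Add(Add(-14034, 32558), Rational(-1, 32)) = Add(18524, Rational(-1, 32)) = Rational(592767, 32) ≈ 18524.)
Mul(Function('y')(96, -149), Pow(t, -1)) = Mul(96, Pow(Rational(592767, 32), -1)) = Mul(96, Rational(32, 592767)) = Rational(1024, 197589)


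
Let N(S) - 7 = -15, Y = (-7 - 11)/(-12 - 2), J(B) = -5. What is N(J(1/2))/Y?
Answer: -56/9 ≈ -6.2222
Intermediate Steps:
Y = 9/7 (Y = -18/(-14) = -18*(-1/14) = 9/7 ≈ 1.2857)
N(S) = -8 (N(S) = 7 - 15 = -8)
N(J(1/2))/Y = -8/(9/7) = (7/9)*(-8) = -56/9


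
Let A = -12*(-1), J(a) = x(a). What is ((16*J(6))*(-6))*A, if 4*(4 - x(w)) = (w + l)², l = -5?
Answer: -4320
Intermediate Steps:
x(w) = 4 - (-5 + w)²/4 (x(w) = 4 - (w - 5)²/4 = 4 - (-5 + w)²/4)
J(a) = 4 - (-5 + a)²/4
A = 12
((16*J(6))*(-6))*A = ((16*(4 - (-5 + 6)²/4))*(-6))*12 = ((16*(4 - ¼*1²))*(-6))*12 = ((16*(4 - ¼*1))*(-6))*12 = ((16*(4 - ¼))*(-6))*12 = ((16*(15/4))*(-6))*12 = (60*(-6))*12 = -360*12 = -4320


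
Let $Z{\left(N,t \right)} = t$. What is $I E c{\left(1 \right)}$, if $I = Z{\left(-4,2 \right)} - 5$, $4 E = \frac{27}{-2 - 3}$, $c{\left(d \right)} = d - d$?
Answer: $0$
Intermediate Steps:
$c{\left(d \right)} = 0$
$E = - \frac{27}{20}$ ($E = \frac{27 \frac{1}{-2 - 3}}{4} = \frac{27 \frac{1}{-5}}{4} = \frac{27 \left(- \frac{1}{5}\right)}{4} = \frac{1}{4} \left(- \frac{27}{5}\right) = - \frac{27}{20} \approx -1.35$)
$I = -3$ ($I = 2 - 5 = -3$)
$I E c{\left(1 \right)} = \left(-3\right) \left(- \frac{27}{20}\right) 0 = \frac{81}{20} \cdot 0 = 0$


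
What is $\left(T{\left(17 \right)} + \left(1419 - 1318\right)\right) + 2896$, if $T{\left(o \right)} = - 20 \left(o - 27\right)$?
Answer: $3197$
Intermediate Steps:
$T{\left(o \right)} = 540 - 20 o$ ($T{\left(o \right)} = - 20 \left(-27 + o\right) = 540 - 20 o$)
$\left(T{\left(17 \right)} + \left(1419 - 1318\right)\right) + 2896 = \left(\left(540 - 340\right) + \left(1419 - 1318\right)\right) + 2896 = \left(\left(540 - 340\right) + 101\right) + 2896 = \left(200 + 101\right) + 2896 = 301 + 2896 = 3197$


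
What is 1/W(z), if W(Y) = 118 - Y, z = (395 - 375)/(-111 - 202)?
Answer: 313/36954 ≈ 0.0084700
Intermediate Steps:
z = -20/313 (z = 20/(-313) = 20*(-1/313) = -20/313 ≈ -0.063898)
1/W(z) = 1/(118 - 1*(-20/313)) = 1/(118 + 20/313) = 1/(36954/313) = 313/36954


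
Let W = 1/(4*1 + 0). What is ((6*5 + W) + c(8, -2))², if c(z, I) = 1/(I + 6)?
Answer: 3721/4 ≈ 930.25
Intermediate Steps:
W = ¼ (W = 1/(4 + 0) = 1/4 = ¼ ≈ 0.25000)
c(z, I) = 1/(6 + I)
((6*5 + W) + c(8, -2))² = ((6*5 + ¼) + 1/(6 - 2))² = ((30 + ¼) + 1/4)² = (121/4 + ¼)² = (61/2)² = 3721/4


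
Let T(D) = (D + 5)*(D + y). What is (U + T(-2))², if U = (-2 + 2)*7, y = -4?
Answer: 324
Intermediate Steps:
T(D) = (-4 + D)*(5 + D) (T(D) = (D + 5)*(D - 4) = (5 + D)*(-4 + D) = (-4 + D)*(5 + D))
U = 0 (U = 0*7 = 0)
(U + T(-2))² = (0 + (-20 - 2 + (-2)²))² = (0 + (-20 - 2 + 4))² = (0 - 18)² = (-18)² = 324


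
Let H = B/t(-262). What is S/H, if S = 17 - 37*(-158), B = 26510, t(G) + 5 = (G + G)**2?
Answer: 146346343/2410 ≈ 60725.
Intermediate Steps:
t(G) = -5 + 4*G**2 (t(G) = -5 + (G + G)**2 = -5 + (2*G)**2 = -5 + 4*G**2)
H = 2410/24961 (H = 26510/(-5 + 4*(-262)**2) = 26510/(-5 + 4*68644) = 26510/(-5 + 274576) = 26510/274571 = 26510*(1/274571) = 2410/24961 ≈ 0.096551)
S = 5863 (S = 17 + 5846 = 5863)
S/H = 5863/(2410/24961) = 5863*(24961/2410) = 146346343/2410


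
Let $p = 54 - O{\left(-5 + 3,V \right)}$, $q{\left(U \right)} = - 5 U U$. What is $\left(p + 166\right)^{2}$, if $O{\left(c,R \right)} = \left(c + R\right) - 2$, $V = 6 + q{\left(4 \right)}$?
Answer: $88804$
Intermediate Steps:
$q{\left(U \right)} = - 5 U^{2}$
$V = -74$ ($V = 6 - 5 \cdot 4^{2} = 6 - 80 = -74$)
$O{\left(c,R \right)} = -2 + R + c$ ($O{\left(c,R \right)} = \left(R + c\right) - 2 = -2 + R + c$)
$p = 132$ ($p = 54 - \left(-2 - 74 + \left(-5 + 3\right)\right) = 54 - \left(-2 - 74 - 2\right) = 54 - -78 = 54 + 78 = 132$)
$\left(p + 166\right)^{2} = \left(132 + 166\right)^{2} = 298^{2} = 88804$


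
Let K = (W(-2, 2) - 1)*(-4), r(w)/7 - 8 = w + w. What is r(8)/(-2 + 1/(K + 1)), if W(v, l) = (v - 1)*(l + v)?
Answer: -280/3 ≈ -93.333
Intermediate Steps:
W(v, l) = (-1 + v)*(l + v)
r(w) = 56 + 14*w (r(w) = 56 + 7*(w + w) = 56 + 7*(2*w) = 56 + 14*w)
K = 4 (K = (((-2)² - 1*2 - 1*(-2) + 2*(-2)) - 1)*(-4) = ((4 - 2 + 2 - 4) - 1)*(-4) = (0 - 1)*(-4) = -1*(-4) = 4)
r(8)/(-2 + 1/(K + 1)) = (56 + 14*8)/(-2 + 1/(4 + 1)) = (56 + 112)/(-2 + 1/5) = 168/(-2 + ⅕) = 168/(-9/5) = 168*(-5/9) = -280/3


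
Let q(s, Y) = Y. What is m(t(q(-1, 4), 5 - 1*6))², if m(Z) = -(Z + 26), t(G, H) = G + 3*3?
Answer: 1521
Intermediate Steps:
t(G, H) = 9 + G (t(G, H) = G + 9 = 9 + G)
m(Z) = -26 - Z (m(Z) = -(26 + Z) = -26 - Z)
m(t(q(-1, 4), 5 - 1*6))² = (-26 - (9 + 4))² = (-26 - 1*13)² = (-26 - 13)² = (-39)² = 1521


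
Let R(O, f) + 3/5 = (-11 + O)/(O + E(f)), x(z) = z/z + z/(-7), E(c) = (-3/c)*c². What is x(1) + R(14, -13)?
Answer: 582/1855 ≈ 0.31375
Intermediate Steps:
E(c) = -3*c
x(z) = 1 - z/7 (x(z) = 1 + z*(-⅐) = 1 - z/7)
R(O, f) = -⅗ + (-11 + O)/(O - 3*f)
x(1) + R(14, -13) = (1 - ⅐*1) + (-55 + 2*14 + 9*(-13))/(5*(14 - 3*(-13))) = (1 - ⅐) + (-55 + 28 - 117)/(5*(14 + 39)) = 6/7 + (⅕)*(-144)/53 = 6/7 + (⅕)*(1/53)*(-144) = 6/7 - 144/265 = 582/1855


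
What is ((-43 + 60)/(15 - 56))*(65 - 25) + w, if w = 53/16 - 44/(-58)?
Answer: -238071/19024 ≈ -12.514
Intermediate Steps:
w = 1889/464 (w = 53*(1/16) - 44*(-1/58) = 53/16 + 22/29 = 1889/464 ≈ 4.0711)
((-43 + 60)/(15 - 56))*(65 - 25) + w = ((-43 + 60)/(15 - 56))*(65 - 25) + 1889/464 = (17/(-41))*40 + 1889/464 = (17*(-1/41))*40 + 1889/464 = -17/41*40 + 1889/464 = -680/41 + 1889/464 = -238071/19024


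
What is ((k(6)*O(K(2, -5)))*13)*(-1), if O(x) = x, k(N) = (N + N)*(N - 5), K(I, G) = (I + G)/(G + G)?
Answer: -234/5 ≈ -46.800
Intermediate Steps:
K(I, G) = (G + I)/(2*G) (K(I, G) = (G + I)/((2*G)) = (G + I)*(1/(2*G)) = (G + I)/(2*G))
k(N) = 2*N*(-5 + N) (k(N) = (2*N)*(-5 + N) = 2*N*(-5 + N))
((k(6)*O(K(2, -5)))*13)*(-1) = (((2*6*(-5 + 6))*((1/2)*(-5 + 2)/(-5)))*13)*(-1) = (((2*6*1)*((1/2)*(-1/5)*(-3)))*13)*(-1) = ((12*(3/10))*13)*(-1) = ((18/5)*13)*(-1) = (234/5)*(-1) = -234/5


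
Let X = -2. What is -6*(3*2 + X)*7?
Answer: -168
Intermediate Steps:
-6*(3*2 + X)*7 = -6*(3*2 - 2)*7 = -6*(6 - 2)*7 = -6*4*7 = -24*7 = -168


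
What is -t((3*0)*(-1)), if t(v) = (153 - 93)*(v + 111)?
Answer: -6660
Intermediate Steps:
t(v) = 6660 + 60*v (t(v) = 60*(111 + v) = 6660 + 60*v)
-t((3*0)*(-1)) = -(6660 + 60*((3*0)*(-1))) = -(6660 + 60*(0*(-1))) = -(6660 + 60*0) = -(6660 + 0) = -1*6660 = -6660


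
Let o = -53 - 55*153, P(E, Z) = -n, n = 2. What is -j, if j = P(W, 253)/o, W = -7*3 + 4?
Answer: -1/4234 ≈ -0.00023618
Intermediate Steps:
W = -17 (W = -21 + 4 = -17)
P(E, Z) = -2 (P(E, Z) = -1*2 = -2)
o = -8468 (o = -53 - 8415 = -8468)
j = 1/4234 (j = -2/(-8468) = -2*(-1/8468) = 1/4234 ≈ 0.00023618)
-j = -1*1/4234 = -1/4234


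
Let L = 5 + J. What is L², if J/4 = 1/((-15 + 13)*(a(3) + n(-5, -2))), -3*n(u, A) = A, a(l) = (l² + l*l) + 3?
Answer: 101761/4225 ≈ 24.085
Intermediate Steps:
a(l) = 3 + 2*l² (a(l) = (l² + l²) + 3 = 2*l² + 3 = 3 + 2*l²)
n(u, A) = -A/3
J = -6/65 (J = 4/(((-15 + 13)*((3 + 2*3²) - ⅓*(-2)))) = 4/((-2*((3 + 2*9) + ⅔))) = 4/((-2*((3 + 18) + ⅔))) = 4/((-2*(21 + ⅔))) = 4/((-2*65/3)) = 4/(-130/3) = 4*(-3/130) = -6/65 ≈ -0.092308)
L = 319/65 (L = 5 - 6/65 = 319/65 ≈ 4.9077)
L² = (319/65)² = 101761/4225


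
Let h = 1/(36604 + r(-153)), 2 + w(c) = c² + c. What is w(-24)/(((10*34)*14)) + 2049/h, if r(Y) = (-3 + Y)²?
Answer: 59436244615/476 ≈ 1.2487e+8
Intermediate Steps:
w(c) = -2 + c + c² (w(c) = -2 + (c² + c) = -2 + (c + c²) = -2 + c + c²)
h = 1/60940 (h = 1/(36604 + (-3 - 153)²) = 1/(36604 + (-156)²) = 1/(36604 + 24336) = 1/60940 ≈ 1.6410e-5)
w(-24)/(((10*34)*14)) + 2049/h = (-2 - 24 + (-24)²)/(((10*34)*14)) + 2049/(1/60940) = (-2 - 24 + 576)/((340*14)) + 2049*60940 = 550/4760 + 124866060 = 550*(1/4760) + 124866060 = 55/476 + 124866060 = 59436244615/476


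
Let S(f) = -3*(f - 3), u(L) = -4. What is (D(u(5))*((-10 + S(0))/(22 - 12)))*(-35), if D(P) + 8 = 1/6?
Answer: -329/12 ≈ -27.417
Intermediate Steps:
D(P) = -47/6 (D(P) = -8 + 1/6 = -8 + ⅙ = -47/6)
S(f) = 9 - 3*f (S(f) = -3*(-3 + f) = 9 - 3*f)
(D(u(5))*((-10 + S(0))/(22 - 12)))*(-35) = -47*(-10 + (9 - 3*0))/(6*(22 - 12))*(-35) = -47*(-10 + (9 + 0))/(6*10)*(-35) = -47*(-10 + 9)/(6*10)*(-35) = -(-47)/(6*10)*(-35) = -47/6*(-⅒)*(-35) = (47/60)*(-35) = -329/12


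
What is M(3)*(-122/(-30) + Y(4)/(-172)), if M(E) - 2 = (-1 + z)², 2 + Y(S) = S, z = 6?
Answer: 47079/430 ≈ 109.49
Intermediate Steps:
Y(S) = -2 + S
M(E) = 27 (M(E) = 2 + (-1 + 6)² = 2 + 5² = 2 + 25 = 27)
M(3)*(-122/(-30) + Y(4)/(-172)) = 27*(-122/(-30) + (-2 + 4)/(-172)) = 27*(-122*(-1/30) + 2*(-1/172)) = 27*(61/15 - 1/86) = 27*(5231/1290) = 47079/430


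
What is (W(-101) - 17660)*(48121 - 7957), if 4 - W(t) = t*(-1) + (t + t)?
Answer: -705079020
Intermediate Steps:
W(t) = 4 - t (W(t) = 4 - (t*(-1) + (t + t)) = 4 - (-t + 2*t) = 4 - t)
(W(-101) - 17660)*(48121 - 7957) = ((4 - 1*(-101)) - 17660)*(48121 - 7957) = ((4 + 101) - 17660)*40164 = (105 - 17660)*40164 = -17555*40164 = -705079020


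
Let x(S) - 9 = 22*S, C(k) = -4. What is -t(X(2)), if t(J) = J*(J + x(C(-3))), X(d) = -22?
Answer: -2222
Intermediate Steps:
x(S) = 9 + 22*S
t(J) = J*(-79 + J) (t(J) = J*(J + (9 + 22*(-4))) = J*(J + (9 - 88)) = J*(J - 79) = J*(-79 + J))
-t(X(2)) = -(-22)*(-79 - 22) = -(-22)*(-101) = -1*2222 = -2222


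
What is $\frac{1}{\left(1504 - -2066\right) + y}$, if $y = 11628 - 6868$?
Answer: $\frac{1}{8330} \approx 0.00012005$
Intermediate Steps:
$y = 4760$
$\frac{1}{\left(1504 - -2066\right) + y} = \frac{1}{\left(1504 - -2066\right) + 4760} = \frac{1}{\left(1504 + 2066\right) + 4760} = \frac{1}{3570 + 4760} = \frac{1}{8330}$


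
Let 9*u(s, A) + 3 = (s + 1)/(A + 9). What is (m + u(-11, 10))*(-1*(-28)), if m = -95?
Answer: -456736/171 ≈ -2671.0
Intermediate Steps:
u(s, A) = -⅓ + (1 + s)/(9*(9 + A)) (u(s, A) = -⅓ + ((s + 1)/(A + 9))/9 = -⅓ + ((1 + s)/(9 + A))/9 = -⅓ + (1 + s)/(9*(9 + A)))
(m + u(-11, 10))*(-1*(-28)) = (-95 + (-26 - 11 - 3*10)/(9*(9 + 10)))*(-1*(-28)) = (-95 + (⅑)*(-26 - 11 - 30)/19)*28 = (-95 + (⅑)*(1/19)*(-67))*28 = (-95 - 67/171)*28 = -16312/171*28 = -456736/171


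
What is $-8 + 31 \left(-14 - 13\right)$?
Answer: $-845$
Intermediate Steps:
$-8 + 31 \left(-14 - 13\right) = -8 + 31 \left(-27\right) = -8 - 837 = -845$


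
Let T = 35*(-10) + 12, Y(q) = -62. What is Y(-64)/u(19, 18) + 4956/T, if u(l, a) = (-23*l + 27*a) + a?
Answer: -176504/11323 ≈ -15.588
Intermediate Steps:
u(l, a) = -23*l + 28*a
T = -338 (T = -350 + 12 = -338)
Y(-64)/u(19, 18) + 4956/T = -62/(-23*19 + 28*18) + 4956/(-338) = -62/(-437 + 504) + 4956*(-1/338) = -62/67 - 2478/169 = -176504/11323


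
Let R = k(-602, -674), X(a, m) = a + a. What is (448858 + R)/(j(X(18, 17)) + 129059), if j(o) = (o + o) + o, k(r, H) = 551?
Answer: 449409/129167 ≈ 3.4793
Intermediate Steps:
X(a, m) = 2*a
R = 551
j(o) = 3*o (j(o) = 2*o + o = 3*o)
(448858 + R)/(j(X(18, 17)) + 129059) = (448858 + 551)/(3*(2*18) + 129059) = 449409/(3*36 + 129059) = 449409/(108 + 129059) = 449409/129167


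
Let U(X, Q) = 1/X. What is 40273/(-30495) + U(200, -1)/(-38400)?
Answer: -20619778033/15613440000 ≈ -1.3206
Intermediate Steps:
40273/(-30495) + U(200, -1)/(-38400) = 40273/(-30495) + 1/(200*(-38400)) = 40273*(-1/30495) + (1/200)*(-1/38400) = -40273/30495 - 1/7680000 = -20619778033/15613440000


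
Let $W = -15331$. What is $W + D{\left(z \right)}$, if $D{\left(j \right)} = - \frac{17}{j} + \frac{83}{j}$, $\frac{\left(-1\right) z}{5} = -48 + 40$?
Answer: $- \frac{306587}{20} \approx -15329.0$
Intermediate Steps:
$z = 40$ ($z = - 5 \left(-48 + 40\right) = \left(-5\right) \left(-8\right) = 40$)
$D{\left(j \right)} = \frac{66}{j}$
$W + D{\left(z \right)} = -15331 + \frac{66}{40} = -15331 + 66 \cdot \frac{1}{40} = -15331 + \frac{33}{20} = - \frac{306587}{20}$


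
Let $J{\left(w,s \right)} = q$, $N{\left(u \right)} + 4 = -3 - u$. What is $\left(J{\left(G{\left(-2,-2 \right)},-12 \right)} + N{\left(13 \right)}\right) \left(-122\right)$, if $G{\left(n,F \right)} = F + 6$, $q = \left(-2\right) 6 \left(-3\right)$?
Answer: $-1952$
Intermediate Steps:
$q = 36$ ($q = \left(-12\right) \left(-3\right) = 36$)
$G{\left(n,F \right)} = 6 + F$
$N{\left(u \right)} = -7 - u$ ($N{\left(u \right)} = -4 - \left(3 + u\right) = -7 - u$)
$J{\left(w,s \right)} = 36$
$\left(J{\left(G{\left(-2,-2 \right)},-12 \right)} + N{\left(13 \right)}\right) \left(-122\right) = \left(36 - 20\right) \left(-122\right) = 16 \left(-122\right) = -1952$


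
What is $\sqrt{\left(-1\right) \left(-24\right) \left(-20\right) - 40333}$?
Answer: $i \sqrt{40813} \approx 202.02 i$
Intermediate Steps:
$\sqrt{\left(-1\right) \left(-24\right) \left(-20\right) - 40333} = \sqrt{24 \left(-20\right) - 40333} = \sqrt{-480 - 40333} = \sqrt{-40813} = i \sqrt{40813}$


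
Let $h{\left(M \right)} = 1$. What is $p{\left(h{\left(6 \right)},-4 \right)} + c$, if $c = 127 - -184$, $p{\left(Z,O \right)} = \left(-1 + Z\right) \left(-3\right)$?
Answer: $311$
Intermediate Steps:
$p{\left(Z,O \right)} = 3 - 3 Z$
$c = 311$ ($c = 127 + 184 = 311$)
$p{\left(h{\left(6 \right)},-4 \right)} + c = \left(3 - 3\right) + 311 = 0 + 311 = 311$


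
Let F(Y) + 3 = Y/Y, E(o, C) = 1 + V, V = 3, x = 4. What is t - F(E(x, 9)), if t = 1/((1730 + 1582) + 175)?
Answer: 6975/3487 ≈ 2.0003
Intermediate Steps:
E(o, C) = 4 (E(o, C) = 1 + 3 = 4)
t = 1/3487 (t = 1/(3312 + 175) = 1/3487 ≈ 0.00028678)
F(Y) = -2 (F(Y) = -3 + Y/Y = -3 + 1 = -2)
t - F(E(x, 9)) = 1/3487 - 1*(-2) = 1/3487 + 2 = 6975/3487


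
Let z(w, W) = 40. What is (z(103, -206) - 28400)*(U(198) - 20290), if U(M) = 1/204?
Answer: 29346637310/51 ≈ 5.7542e+8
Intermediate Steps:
U(M) = 1/204
(z(103, -206) - 28400)*(U(198) - 20290) = (40 - 28400)*(1/204 - 20290) = -28360*(-4139159/204) = 29346637310/51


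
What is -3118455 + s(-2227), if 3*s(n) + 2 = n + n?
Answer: -9359821/3 ≈ -3.1199e+6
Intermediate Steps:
s(n) = -2/3 + 2*n/3 (s(n) = -2/3 + (n + n)/3 = -2/3 + (2*n)/3 = -2/3 + 2*n/3)
-3118455 + s(-2227) = -3118455 + (-2/3 + (2/3)*(-2227)) = -3118455 + (-2/3 - 4454/3) = -3118455 - 4456/3 = -9359821/3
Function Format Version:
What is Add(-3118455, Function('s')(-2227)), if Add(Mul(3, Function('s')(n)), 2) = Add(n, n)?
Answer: Rational(-9359821, 3) ≈ -3.1199e+6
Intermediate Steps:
Function('s')(n) = Add(Rational(-2, 3), Mul(Rational(2, 3), n)) (Function('s')(n) = Add(Rational(-2, 3), Mul(Rational(1, 3), Add(n, n))) = Add(Rational(-2, 3), Mul(Rational(1, 3), Mul(2, n))) = Add(Rational(-2, 3), Mul(Rational(2, 3), n)))
Add(-3118455, Function('s')(-2227)) = Add(-3118455, Add(Rational(-2, 3), Mul(Rational(2, 3), -2227))) = Add(-3118455, Add(Rational(-2, 3), Rational(-4454, 3))) = Add(-3118455, Rational(-4456, 3)) = Rational(-9359821, 3)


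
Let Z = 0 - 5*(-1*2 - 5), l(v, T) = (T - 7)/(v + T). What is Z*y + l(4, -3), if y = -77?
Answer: -2705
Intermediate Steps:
l(v, T) = (-7 + T)/(T + v)
Z = 35 (Z = 0 - 5*(-2 - 5) = 0 - 5*(-7) = 0 + 35 = 35)
Z*y + l(4, -3) = 35*(-77) + (-7 - 3)/(-3 + 4) = -2695 - 10/1 = -2695 + 1*(-10) = -2695 - 10 = -2705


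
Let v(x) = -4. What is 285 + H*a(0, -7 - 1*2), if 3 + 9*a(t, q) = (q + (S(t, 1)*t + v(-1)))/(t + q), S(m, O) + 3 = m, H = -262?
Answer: 26753/81 ≈ 330.28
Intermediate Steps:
S(m, O) = -3 + m
a(t, q) = -⅓ + (-4 + q + t*(-3 + t))/(9*(q + t)) (a(t, q) = -⅓ + ((q + ((-3 + t)*t - 4))/(t + q))/9 = -⅓ + ((q + (t*(-3 + t) - 4))/(q + t))/9 = -⅓ + ((q + (-4 + t*(-3 + t)))/(q + t))/9 = -⅓ + ((-4 + q + t*(-3 + t))/(q + t))/9 = -⅓ + (-4 + q + t*(-3 + t))/(9*(q + t)))
285 + H*a(0, -7 - 1*2) = 285 - 262*(-4 + 0² - 6*0 - 2*(-7 - 1*2))/(9*((-7 - 1*2) + 0)) = 285 - 262*(-4 + 0 + 0 - 2*(-7 - 2))/(9*((-7 - 2) + 0)) = 285 - 262*(-4 + 0 + 0 - 2*(-9))/(9*(-9 + 0)) = 285 - 262*(-4 + 0 + 0 + 18)/(9*(-9)) = 285 - 262*(-1)*14/(9*9) = 285 - 262*(-14/81) = 285 + 3668/81 = 26753/81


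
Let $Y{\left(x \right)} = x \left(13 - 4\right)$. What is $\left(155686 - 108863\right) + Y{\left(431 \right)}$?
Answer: $50702$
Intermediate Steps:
$Y{\left(x \right)} = 9 x$ ($Y{\left(x \right)} = x 9 = 9 x$)
$\left(155686 - 108863\right) + Y{\left(431 \right)} = \left(155686 - 108863\right) + 9 \cdot 431 = \left(155686 - 108863\right) + 3879 = 46823 + 3879 = 50702$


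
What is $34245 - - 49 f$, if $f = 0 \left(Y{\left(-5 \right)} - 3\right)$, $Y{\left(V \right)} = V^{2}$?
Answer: $34245$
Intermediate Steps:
$f = 0$ ($f = 0 \left(\left(-5\right)^{2} - 3\right) = 0 \left(25 - 3\right) = 0 \cdot 22 = 0$)
$34245 - - 49 f = 34245 - \left(-49\right) 0 = 34245 - 0 = 34245 + 0 = 34245$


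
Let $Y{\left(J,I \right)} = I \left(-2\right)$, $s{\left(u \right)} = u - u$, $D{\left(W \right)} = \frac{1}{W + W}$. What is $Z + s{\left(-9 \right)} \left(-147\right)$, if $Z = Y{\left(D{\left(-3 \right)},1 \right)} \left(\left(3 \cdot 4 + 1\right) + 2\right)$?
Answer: $-30$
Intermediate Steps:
$D{\left(W \right)} = \frac{1}{2 W}$
$s{\left(u \right)} = 0$
$Y{\left(J,I \right)} = - 2 I$
$Z = -30$ ($Z = \left(-2\right) 1 \left(\left(3 \cdot 4 + 1\right) + 2\right) = - 2 \left(\left(12 + 1\right) + 2\right) = - 2 \left(13 + 2\right) = \left(-2\right) 15 = -30$)
$Z + s{\left(-9 \right)} \left(-147\right) = -30 + 0 \left(-147\right) = -30 + 0 = -30$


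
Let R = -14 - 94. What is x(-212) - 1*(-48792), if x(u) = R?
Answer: 48684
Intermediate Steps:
R = -108
x(u) = -108
x(-212) - 1*(-48792) = -108 - 1*(-48792) = -108 + 48792 = 48684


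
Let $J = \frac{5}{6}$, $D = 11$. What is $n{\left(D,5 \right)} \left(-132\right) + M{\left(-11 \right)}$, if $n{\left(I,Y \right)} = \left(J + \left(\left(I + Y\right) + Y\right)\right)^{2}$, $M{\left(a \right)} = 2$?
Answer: $- \frac{188765}{3} \approx -62922.0$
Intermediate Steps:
$J = \frac{5}{6}$ ($J = 5 \cdot \frac{1}{6} = \frac{5}{6} \approx 0.83333$)
$n{\left(I,Y \right)} = \left(\frac{5}{6} + I + 2 Y\right)^{2}$ ($n{\left(I,Y \right)} = \left(\frac{5}{6} + \left(\left(I + Y\right) + Y\right)\right)^{2} = \left(\frac{5}{6} + \left(I + 2 Y\right)\right)^{2} = \left(\frac{5}{6} + I + 2 Y\right)^{2}$)
$n{\left(D,5 \right)} \left(-132\right) + M{\left(-11 \right)} = \frac{\left(5 + 6 \cdot 11 + 12 \cdot 5\right)^{2}}{36} \left(-132\right) + 2 = \frac{\left(5 + 66 + 60\right)^{2}}{36} \left(-132\right) + 2 = \frac{131^{2}}{36} \left(-132\right) + 2 = \frac{1}{36} \cdot 17161 \left(-132\right) + 2 = \frac{17161}{36} \left(-132\right) + 2 = - \frac{188771}{3} + 2 = - \frac{188765}{3}$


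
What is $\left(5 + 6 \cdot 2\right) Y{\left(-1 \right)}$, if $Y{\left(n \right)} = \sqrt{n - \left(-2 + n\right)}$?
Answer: $17 \sqrt{2} \approx 24.042$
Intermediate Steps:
$Y{\left(n \right)} = \sqrt{2}$
$\left(5 + 6 \cdot 2\right) Y{\left(-1 \right)} = \left(5 + 6 \cdot 2\right) \sqrt{2} = \left(5 + 12\right) \sqrt{2} = 17 \sqrt{2}$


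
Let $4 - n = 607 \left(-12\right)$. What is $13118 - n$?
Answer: $5830$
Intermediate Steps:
$n = 7288$ ($n = 4 - 607 \left(-12\right) = 4 - -7284 = 4 + 7284 = 7288$)
$13118 - n = 13118 - 7288 = 5830$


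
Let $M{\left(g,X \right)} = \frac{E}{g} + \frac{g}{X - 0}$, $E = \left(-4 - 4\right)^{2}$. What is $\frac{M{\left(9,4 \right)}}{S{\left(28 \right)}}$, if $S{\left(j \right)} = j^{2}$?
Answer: $\frac{337}{28224} \approx 0.01194$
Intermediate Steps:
$E = 64$ ($E = \left(-8\right)^{2} = 64$)
$M{\left(g,X \right)} = \frac{64}{g} + \frac{g}{X}$ ($M{\left(g,X \right)} = \frac{64}{g} + \frac{g}{X - 0} = \frac{64}{g} + \frac{g}{X + 0} = \frac{64}{g} + \frac{g}{X}$)
$\frac{M{\left(9,4 \right)}}{S{\left(28 \right)}} = \frac{\frac{64}{9} + \frac{9}{4}}{28^{2}} = \frac{64 \cdot \frac{1}{9} + 9 \cdot \frac{1}{4}}{784} = \left(\frac{64}{9} + \frac{9}{4}\right) \frac{1}{784} = \frac{337}{36} \cdot \frac{1}{784} = \frac{337}{28224}$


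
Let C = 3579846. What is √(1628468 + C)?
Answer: √5208314 ≈ 2282.2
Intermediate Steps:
√(1628468 + C) = √(1628468 + 3579846) = √5208314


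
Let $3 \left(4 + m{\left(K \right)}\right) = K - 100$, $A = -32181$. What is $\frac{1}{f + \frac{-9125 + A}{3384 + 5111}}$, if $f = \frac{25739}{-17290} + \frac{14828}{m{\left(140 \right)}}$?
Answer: $\frac{29375710}{46483043421} \approx 0.00063197$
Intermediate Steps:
$m{\left(K \right)} = - \frac{112}{3} + \frac{K}{3}$ ($m{\left(K \right)} = -4 + \frac{K - 100}{3} = -4 + \frac{-100 + K}{3} = -4 + \left(- \frac{100}{3} + \frac{K}{3}\right) = - \frac{112}{3} + \frac{K}{3}$)
$f = \frac{27443131}{17290}$ ($f = \frac{25739}{-17290} + \frac{14828}{- \frac{112}{3} + \frac{1}{3} \cdot 140} = 25739 \left(- \frac{1}{17290}\right) + \frac{14828}{- \frac{112}{3} + \frac{140}{3}} = - \frac{3677}{2470} + \frac{14828}{\frac{28}{3}} = - \frac{3677}{2470} + 14828 \cdot \frac{3}{28} = - \frac{3677}{2470} + \frac{11121}{7} = \frac{27443131}{17290} \approx 1587.2$)
$\frac{1}{f + \frac{-9125 + A}{3384 + 5111}} = \frac{1}{\frac{27443131}{17290} + \frac{-9125 - 32181}{3384 + 5111}} = \frac{1}{\frac{27443131}{17290} - \frac{41306}{8495}} = \frac{1}{\frac{46483043421}{29375710}} = \frac{29375710}{46483043421}$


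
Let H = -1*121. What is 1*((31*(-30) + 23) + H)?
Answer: -1028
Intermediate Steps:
H = -121
1*((31*(-30) + 23) + H) = 1*((31*(-30) + 23) - 121) = 1*((-930 + 23) - 121) = 1*(-907 - 121) = 1*(-1028) = -1028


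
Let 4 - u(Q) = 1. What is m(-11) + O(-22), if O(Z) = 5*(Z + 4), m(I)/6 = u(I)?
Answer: -72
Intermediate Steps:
u(Q) = 3 (u(Q) = 4 - 1*1 = 4 - 1 = 3)
m(I) = 18 (m(I) = 6*3 = 18)
O(Z) = 20 + 5*Z (O(Z) = 5*(4 + Z) = 20 + 5*Z)
m(-11) + O(-22) = 18 + (20 + 5*(-22)) = 18 + (20 - 110) = 18 - 90 = -72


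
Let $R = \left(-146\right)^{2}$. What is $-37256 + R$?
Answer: $-15940$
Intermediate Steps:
$R = 21316$
$-37256 + R = -37256 + 21316 = -15940$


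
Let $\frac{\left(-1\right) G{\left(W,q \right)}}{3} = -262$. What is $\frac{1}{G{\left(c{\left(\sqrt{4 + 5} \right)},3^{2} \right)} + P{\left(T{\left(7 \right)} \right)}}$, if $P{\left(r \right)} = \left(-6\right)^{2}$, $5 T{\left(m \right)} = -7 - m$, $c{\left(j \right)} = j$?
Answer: $\frac{1}{822} \approx 0.0012165$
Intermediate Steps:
$G{\left(W,q \right)} = 786$ ($G{\left(W,q \right)} = \left(-3\right) \left(-262\right) = 786$)
$T{\left(m \right)} = - \frac{7}{5} - \frac{m}{5}$ ($T{\left(m \right)} = \frac{-7 - m}{5} = - \frac{7}{5} - \frac{m}{5}$)
$P{\left(r \right)} = 36$
$\frac{1}{G{\left(c{\left(\sqrt{4 + 5} \right)},3^{2} \right)} + P{\left(T{\left(7 \right)} \right)}} = \frac{1}{786 + 36} = \frac{1}{822}$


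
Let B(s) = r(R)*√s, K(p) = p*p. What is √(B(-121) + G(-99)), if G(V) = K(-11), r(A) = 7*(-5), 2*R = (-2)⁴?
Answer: √(121 - 385*I) ≈ 16.195 - 11.886*I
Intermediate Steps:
R = 8 (R = (½)*(-2)⁴ = (½)*16 = 8)
K(p) = p²
r(A) = -35
G(V) = 121 (G(V) = (-11)² = 121)
B(s) = -35*√s
√(B(-121) + G(-99)) = √(-385*I + 121) = √(121 - 385*I)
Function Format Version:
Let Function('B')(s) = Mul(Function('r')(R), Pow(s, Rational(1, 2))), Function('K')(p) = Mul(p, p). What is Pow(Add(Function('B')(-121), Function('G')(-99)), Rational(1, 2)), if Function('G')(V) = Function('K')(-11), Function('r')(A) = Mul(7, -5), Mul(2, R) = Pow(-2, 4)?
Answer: Pow(Add(121, Mul(-385, I)), Rational(1, 2)) ≈ Add(16.195, Mul(-11.886, I))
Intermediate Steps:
R = 8 (R = Mul(Rational(1, 2), Pow(-2, 4)) = Mul(Rational(1, 2), 16) = 8)
Function('K')(p) = Pow(p, 2)
Function('r')(A) = -35
Function('G')(V) = 121 (Function('G')(V) = Pow(-11, 2) = 121)
Function('B')(s) = Mul(-35, Pow(s, Rational(1, 2)))
Pow(Add(Function('B')(-121), Function('G')(-99)), Rational(1, 2)) = Pow(Add(Mul(-35, Pow(-121, Rational(1, 2))), 121), Rational(1, 2)) = Pow(Add(Mul(-35, Mul(11, I)), 121), Rational(1, 2)) = Pow(Add(Mul(-385, I), 121), Rational(1, 2)) = Pow(Add(121, Mul(-385, I)), Rational(1, 2))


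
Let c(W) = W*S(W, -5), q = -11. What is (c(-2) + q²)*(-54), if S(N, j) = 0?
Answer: -6534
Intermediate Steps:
c(W) = 0 (c(W) = W*0 = 0)
(c(-2) + q²)*(-54) = (0 + (-11)²)*(-54) = (0 + 121)*(-54) = 121*(-54) = -6534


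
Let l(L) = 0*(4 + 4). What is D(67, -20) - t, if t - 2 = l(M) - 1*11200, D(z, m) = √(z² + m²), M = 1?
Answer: 11198 + √4889 ≈ 11268.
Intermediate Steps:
l(L) = 0 (l(L) = 0*8 = 0)
D(z, m) = √(m² + z²)
t = -11198 (t = 2 + (0 - 1*11200) = 2 + (0 - 11200) = 2 - 11200 = -11198)
D(67, -20) - t = √((-20)² + 67²) - 1*(-11198) = √(400 + 4489) + 11198 = √4889 + 11198 = 11198 + √4889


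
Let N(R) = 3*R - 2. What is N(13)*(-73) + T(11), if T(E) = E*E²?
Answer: -1370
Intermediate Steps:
N(R) = -2 + 3*R
T(E) = E³
N(13)*(-73) + T(11) = (-2 + 3*13)*(-73) + 11³ = (-2 + 39)*(-73) + 1331 = 37*(-73) + 1331 = -2701 + 1331 = -1370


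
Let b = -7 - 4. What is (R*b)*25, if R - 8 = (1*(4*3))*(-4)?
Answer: 11000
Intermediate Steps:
b = -11
R = -40 (R = 8 + (1*(4*3))*(-4) = 8 + (1*12)*(-4) = 8 + 12*(-4) = 8 - 48 = -40)
(R*b)*25 = -40*(-11)*25 = 440*25 = 11000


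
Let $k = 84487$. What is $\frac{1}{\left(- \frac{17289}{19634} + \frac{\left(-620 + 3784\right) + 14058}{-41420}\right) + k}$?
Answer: $\frac{932615}{78792634506} \approx 1.1836 \cdot 10^{-5}$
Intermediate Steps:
$\frac{1}{\left(- \frac{17289}{19634} + \frac{\left(-620 + 3784\right) + 14058}{-41420}\right) + k} = \frac{1}{\left(- \frac{17289}{19634} + \frac{\left(-620 + 3784\right) + 14058}{-41420}\right) + 84487} = \frac{1}{\left(\left(-17289\right) \frac{1}{19634} + \left(3164 + 14058\right) \left(- \frac{1}{41420}\right)\right) + 84487} = \frac{1}{\left(- \frac{17289}{19634} + 17222 \left(- \frac{1}{41420}\right)\right) + 84487} = \frac{1}{\left(- \frac{17289}{19634} - \frac{79}{190}\right) + 84487} = \frac{1}{- \frac{1208999}{932615} + 84487} = \frac{1}{\frac{78792634506}{932615}} = \frac{932615}{78792634506}$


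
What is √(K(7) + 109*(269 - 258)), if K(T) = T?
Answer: 3*√134 ≈ 34.728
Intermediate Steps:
√(K(7) + 109*(269 - 258)) = √(7 + 109*(269 - 258)) = √(7 + 109*11) = √(7 + 1199) = √1206 = 3*√134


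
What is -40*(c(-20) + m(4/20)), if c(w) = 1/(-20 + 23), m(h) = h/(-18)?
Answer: -116/9 ≈ -12.889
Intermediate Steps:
m(h) = -h/18 (m(h) = h*(-1/18) = -h/18)
c(w) = 1/3
-40*(c(-20) + m(4/20)) = -40*(1/3 - 2/(9*20)) = -40*(1/3 - 1/18*1/5) = -40*(1/3 - 1/90) = -40*29/90 = -116/9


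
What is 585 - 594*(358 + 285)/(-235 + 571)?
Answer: -30897/56 ≈ -551.73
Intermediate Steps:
585 - 594*(358 + 285)/(-235 + 571) = 585 - 381942/336 = 585 - 594*643/336 = 585 - 63657/56 = -30897/56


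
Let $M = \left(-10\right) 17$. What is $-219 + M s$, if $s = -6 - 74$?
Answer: $13381$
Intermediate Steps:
$s = -80$ ($s = -6 - 74 = -80$)
$M = -170$
$-219 + M s = -219 - -13600 = -219 + 13600 = 13381$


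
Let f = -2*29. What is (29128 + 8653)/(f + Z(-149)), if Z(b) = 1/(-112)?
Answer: -4231472/6497 ≈ -651.30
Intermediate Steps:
Z(b) = -1/112
f = -58
(29128 + 8653)/(f + Z(-149)) = (29128 + 8653)/(-58 - 1/112) = 37781/(-6497/112) = 37781*(-112/6497) = -4231472/6497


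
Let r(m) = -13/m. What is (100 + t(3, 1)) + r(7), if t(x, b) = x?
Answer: 708/7 ≈ 101.14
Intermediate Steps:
(100 + t(3, 1)) + r(7) = (100 + 3) - 13/7 = 103 - 13*⅐ = 103 - 13/7 = 708/7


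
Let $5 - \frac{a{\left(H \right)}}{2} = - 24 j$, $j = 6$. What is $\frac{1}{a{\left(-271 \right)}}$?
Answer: $\frac{1}{298} \approx 0.0033557$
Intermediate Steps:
$a{\left(H \right)} = 298$ ($a{\left(H \right)} = 10 - 2 \left(\left(-24\right) 6\right) = 10 - -288 = 10 + 288 = 298$)
$\frac{1}{a{\left(-271 \right)}} = \frac{1}{298}$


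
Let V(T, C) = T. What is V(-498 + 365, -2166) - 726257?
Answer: -726390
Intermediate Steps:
V(-498 + 365, -2166) - 726257 = (-498 + 365) - 726257 = -133 - 726257 = -726390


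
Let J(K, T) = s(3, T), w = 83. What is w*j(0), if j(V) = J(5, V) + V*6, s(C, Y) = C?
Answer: 249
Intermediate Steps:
J(K, T) = 3
j(V) = 3 + 6*V (j(V) = 3 + V*6 = 3 + 6*V)
w*j(0) = 83*(3 + 6*0) = 83*(3 + 0) = 83*3 = 249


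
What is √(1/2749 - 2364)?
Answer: I*√17864747615/2749 ≈ 48.621*I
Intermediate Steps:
√(1/2749 - 2364) = √(-6498635/2749) = I*√17864747615/2749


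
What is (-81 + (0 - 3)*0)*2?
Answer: -162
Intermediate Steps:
(-81 + (0 - 3)*0)*2 = (-81 - 3*0)*2 = (-81 + 0)*2 = -81*2 = -162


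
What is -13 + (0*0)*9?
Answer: -13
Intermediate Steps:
-13 + (0*0)*9 = -13 + 0*9 = -13 + 0 = -13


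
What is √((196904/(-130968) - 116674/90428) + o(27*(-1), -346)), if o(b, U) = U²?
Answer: √7287789672298451386070/246732798 ≈ 346.00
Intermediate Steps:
√((196904/(-130968) - 116674/90428) + o(27*(-1), -346)) = √((196904/(-130968) - 116674/90428) + (-346)²) = √((196904*(-1/130968) - 116674*1/90428) + 119716) = √((-24613/16371 - 58337/45214) + 119716) = √(-2067887209/740198394 + 119716) = √(88611523048895/740198394) = √7287789672298451386070/246732798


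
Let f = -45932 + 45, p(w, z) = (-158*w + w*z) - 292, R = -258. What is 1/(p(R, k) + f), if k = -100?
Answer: 1/20385 ≈ 4.9056e-5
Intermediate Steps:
p(w, z) = -292 - 158*w + w*z
f = -45887
1/(p(R, k) + f) = 1/((-292 - 158*(-258) - 258*(-100)) - 45887) = 1/((-292 + 40764 + 25800) - 45887) = 1/(66272 - 45887) = 1/20385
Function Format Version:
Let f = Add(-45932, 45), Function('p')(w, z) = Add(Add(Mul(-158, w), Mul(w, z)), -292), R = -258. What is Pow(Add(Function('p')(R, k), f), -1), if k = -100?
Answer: Rational(1, 20385) ≈ 4.9056e-5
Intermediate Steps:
Function('p')(w, z) = Add(-292, Mul(-158, w), Mul(w, z))
f = -45887
Pow(Add(Function('p')(R, k), f), -1) = Pow(Add(Add(-292, Mul(-158, -258), Mul(-258, -100)), -45887), -1) = Pow(Add(Add(-292, 40764, 25800), -45887), -1) = Pow(Add(66272, -45887), -1) = Pow(20385, -1) = Rational(1, 20385)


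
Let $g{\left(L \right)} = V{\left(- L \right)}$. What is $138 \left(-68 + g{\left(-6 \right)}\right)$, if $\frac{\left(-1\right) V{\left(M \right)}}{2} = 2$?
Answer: $-9936$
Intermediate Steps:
$V{\left(M \right)} = -4$ ($V{\left(M \right)} = \left(-2\right) 2 = -4$)
$g{\left(L \right)} = -4$
$138 \left(-68 + g{\left(-6 \right)}\right) = 138 \left(-68 - 4\right) = 138 \left(-72\right) = -9936$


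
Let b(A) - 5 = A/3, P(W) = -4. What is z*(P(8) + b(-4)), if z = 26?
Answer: -26/3 ≈ -8.6667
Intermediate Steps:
b(A) = 5 + A/3
z*(P(8) + b(-4)) = 26*(-4 + (5 + (⅓)*(-4))) = 26*(-4 + (5 - 4/3)) = 26*(-4 + 11/3) = 26*(-⅓) = -26/3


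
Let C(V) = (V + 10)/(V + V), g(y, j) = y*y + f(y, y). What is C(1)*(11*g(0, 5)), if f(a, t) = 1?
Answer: 121/2 ≈ 60.500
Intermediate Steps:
g(y, j) = 1 + y**2 (g(y, j) = y*y + 1 = y**2 + 1 = 1 + y**2)
C(V) = (10 + V)/(2*V) (C(V) = (10 + V)/((2*V)) = (10 + V)*(1/(2*V)) = (10 + V)/(2*V))
C(1)*(11*g(0, 5)) = ((1/2)*(10 + 1)/1)*(11*(1 + 0**2)) = ((1/2)*1*11)*(11*(1 + 0)) = 11*(11*1)/2 = (11/2)*11 = 121/2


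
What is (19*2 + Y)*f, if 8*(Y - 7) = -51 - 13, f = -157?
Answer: -5809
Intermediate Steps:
Y = -1 (Y = 7 + (-51 - 13)/8 = 7 + (1/8)*(-64) = 7 - 8 = -1)
(19*2 + Y)*f = (19*2 - 1)*(-157) = (38 - 1)*(-157) = 37*(-157) = -5809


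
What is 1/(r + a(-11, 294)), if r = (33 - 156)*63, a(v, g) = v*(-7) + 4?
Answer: -1/7668 ≈ -0.00013041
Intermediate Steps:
a(v, g) = 4 - 7*v (a(v, g) = -7*v + 4 = 4 - 7*v)
r = -7749 (r = -123*63 = -7749)
1/(r + a(-11, 294)) = 1/(-7749 + (4 - 7*(-11))) = 1/(-7749 + (4 + 77)) = 1/(-7749 + 81) = 1/(-7668) = -1/7668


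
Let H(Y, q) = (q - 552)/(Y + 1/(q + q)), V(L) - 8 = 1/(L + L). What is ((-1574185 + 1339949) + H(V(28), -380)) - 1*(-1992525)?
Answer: 9372818879/5331 ≈ 1.7582e+6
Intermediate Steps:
V(L) = 8 + 1/(2*L) (V(L) = 8 + 1/(L + L) = 8 + 1/(2*L))
H(Y, q) = (-552 + q)/(Y + 1/(2*q))
((-1574185 + 1339949) + H(V(28), -380)) - 1*(-1992525) = ((-1574185 + 1339949) + 2*(-380)*(-552 - 380)/(1 + 2*(8 + (½)/28)*(-380))) - 1*(-1992525) = (-234236 + 2*(-380)*(-932)/(1 + 2*(8 + (½)*(1/28))*(-380))) + 1992525 = (-234236 + 2*(-380)*(-932)/(1 + 2*(8 + 1/56)*(-380))) + 1992525 = (-234236 + 2*(-380)*(-932)/(1 + 2*(449/56)*(-380))) + 1992525 = (-234236 + 2*(-380)*(-932)/(1 - 42655/7)) + 1992525 = (-234236 + 2*(-380)*(-932)/(-42648/7)) + 1992525 = (-234236 + 2*(-380)*(-7/42648)*(-932)) + 1992525 = (-234236 - 619780/5331) + 1992525 = -1249331896/5331 + 1992525 = 9372818879/5331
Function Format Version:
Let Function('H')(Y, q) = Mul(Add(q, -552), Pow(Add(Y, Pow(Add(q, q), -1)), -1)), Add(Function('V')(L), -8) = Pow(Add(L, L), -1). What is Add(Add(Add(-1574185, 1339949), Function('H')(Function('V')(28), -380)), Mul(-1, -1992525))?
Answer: Rational(9372818879, 5331) ≈ 1.7582e+6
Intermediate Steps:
Function('V')(L) = Add(8, Mul(Rational(1, 2), Pow(L, -1))) (Function('V')(L) = Add(8, Pow(Add(L, L), -1)) = Add(8, Pow(Mul(2, L), -1)) = Add(8, Mul(Rational(1, 2), Pow(L, -1))))
Function('H')(Y, q) = Mul(Pow(Add(Y, Mul(Rational(1, 2), Pow(q, -1))), -1), Add(-552, q)) (Function('H')(Y, q) = Mul(Add(-552, q), Pow(Add(Y, Pow(Mul(2, q), -1)), -1)) = Mul(Add(-552, q), Pow(Add(Y, Mul(Rational(1, 2), Pow(q, -1))), -1)) = Mul(Pow(Add(Y, Mul(Rational(1, 2), Pow(q, -1))), -1), Add(-552, q)))
Add(Add(Add(-1574185, 1339949), Function('H')(Function('V')(28), -380)), Mul(-1, -1992525)) = Add(Add(Add(-1574185, 1339949), Mul(2, -380, Pow(Add(1, Mul(2, Add(8, Mul(Rational(1, 2), Pow(28, -1))), -380)), -1), Add(-552, -380))), Mul(-1, -1992525)) = Add(Add(-234236, Mul(2, -380, Pow(Add(1, Mul(2, Add(8, Mul(Rational(1, 2), Rational(1, 28))), -380)), -1), -932)), 1992525) = Add(Add(-234236, Mul(2, -380, Pow(Add(1, Mul(2, Add(8, Rational(1, 56)), -380)), -1), -932)), 1992525) = Add(Add(-234236, Mul(2, -380, Pow(Add(1, Mul(2, Rational(449, 56), -380)), -1), -932)), 1992525) = Add(Add(-234236, Mul(2, -380, Pow(Add(1, Rational(-42655, 7)), -1), -932)), 1992525) = Add(Add(-234236, Mul(2, -380, Pow(Rational(-42648, 7), -1), -932)), 1992525) = Add(Add(-234236, Mul(2, -380, Rational(-7, 42648), -932)), 1992525) = Add(Add(-234236, Rational(-619780, 5331)), 1992525) = Add(Rational(-1249331896, 5331), 1992525) = Rational(9372818879, 5331)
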